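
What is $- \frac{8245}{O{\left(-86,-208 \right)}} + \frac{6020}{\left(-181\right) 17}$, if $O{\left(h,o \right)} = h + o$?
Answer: $\frac{23599985}{904638} \approx 26.088$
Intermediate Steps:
$- \frac{8245}{O{\left(-86,-208 \right)}} + \frac{6020}{\left(-181\right) 17} = - \frac{8245}{-86 - 208} + \frac{6020}{\left(-181\right) 17} = - \frac{8245}{-294} + \frac{6020}{-3077} = \left(-8245\right) \left(- \frac{1}{294}\right) + 6020 \left(- \frac{1}{3077}\right) = \frac{8245}{294} - \frac{6020}{3077} = \frac{23599985}{904638}$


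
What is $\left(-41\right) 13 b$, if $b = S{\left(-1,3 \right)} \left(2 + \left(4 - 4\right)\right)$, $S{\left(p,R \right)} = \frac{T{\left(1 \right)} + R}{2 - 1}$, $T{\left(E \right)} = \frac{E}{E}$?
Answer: $-4264$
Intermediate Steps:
$T{\left(E \right)} = 1$
$S{\left(p,R \right)} = 1 + R$ ($S{\left(p,R \right)} = \frac{1 + R}{2 - 1} = \frac{1 + R}{1} = \left(1 + R\right) 1 = 1 + R$)
$b = 8$ ($b = \left(1 + 3\right) \left(2 + \left(4 - 4\right)\right) = 4 \left(2 + 0\right) = 4 \cdot 2 = 8$)
$\left(-41\right) 13 b = \left(-41\right) 13 \cdot 8 = \left(-533\right) 8 = -4264$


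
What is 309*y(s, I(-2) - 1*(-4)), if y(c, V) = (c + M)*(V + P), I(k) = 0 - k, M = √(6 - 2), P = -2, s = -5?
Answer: -3708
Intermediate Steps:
M = 2 (M = √4 = 2)
I(k) = -k
y(c, V) = (-2 + V)*(2 + c) (y(c, V) = (c + 2)*(V - 2) = (2 + c)*(-2 + V) = (-2 + V)*(2 + c))
309*y(s, I(-2) - 1*(-4)) = 309*(-4 - 2*(-5) + 2*(-1*(-2) - 1*(-4)) + (-1*(-2) - 1*(-4))*(-5)) = 309*(-4 + 10 + 2*(2 + 4) + (2 + 4)*(-5)) = 309*(-4 + 10 + 2*6 + 6*(-5)) = 309*(-4 + 10 + 12 - 30) = 309*(-12) = -3708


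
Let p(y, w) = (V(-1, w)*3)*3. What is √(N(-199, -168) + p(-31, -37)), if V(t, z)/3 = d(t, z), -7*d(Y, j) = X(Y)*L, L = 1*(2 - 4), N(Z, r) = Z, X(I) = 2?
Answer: I*√8995/7 ≈ 13.549*I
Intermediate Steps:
L = -2 (L = 1*(-2) = -2)
d(Y, j) = 4/7 (d(Y, j) = -2*(-2)/7 = -⅐*(-4) = 4/7)
V(t, z) = 12/7 (V(t, z) = 3*(4/7) = 12/7)
p(y, w) = 108/7 (p(y, w) = ((12/7)*3)*3 = (36/7)*3 = 108/7)
√(N(-199, -168) + p(-31, -37)) = √(-199 + 108/7) = √(-1285/7) = I*√8995/7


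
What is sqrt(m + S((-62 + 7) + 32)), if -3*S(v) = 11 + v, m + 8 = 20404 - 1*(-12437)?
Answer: sqrt(32837) ≈ 181.21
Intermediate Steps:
m = 32833 (m = -8 + (20404 - 1*(-12437)) = -8 + (20404 + 12437) = -8 + 32841 = 32833)
S(v) = -11/3 - v/3 (S(v) = -(11 + v)/3 = -11/3 - v/3)
sqrt(m + S((-62 + 7) + 32)) = sqrt(32833 + (-11/3 - ((-62 + 7) + 32)/3)) = sqrt(32833 + (-11/3 - (-55 + 32)/3)) = sqrt(32833 + (-11/3 - 1/3*(-23))) = sqrt(32833 + (-11/3 + 23/3)) = sqrt(32833 + 4) = sqrt(32837)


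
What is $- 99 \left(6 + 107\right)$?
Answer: $-11187$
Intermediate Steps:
$- 99 \left(6 + 107\right) = \left(-99\right) 113 = -11187$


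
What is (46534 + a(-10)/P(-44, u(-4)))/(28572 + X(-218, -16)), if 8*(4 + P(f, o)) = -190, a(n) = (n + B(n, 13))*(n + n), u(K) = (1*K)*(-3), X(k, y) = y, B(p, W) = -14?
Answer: 860559/528286 ≈ 1.6290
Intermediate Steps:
u(K) = -3*K (u(K) = K*(-3) = -3*K)
a(n) = 2*n*(-14 + n) (a(n) = (n - 14)*(n + n) = (-14 + n)*(2*n) = 2*n*(-14 + n))
P(f, o) = -111/4 (P(f, o) = -4 + (1/8)*(-190) = -4 - 95/4 = -111/4)
(46534 + a(-10)/P(-44, u(-4)))/(28572 + X(-218, -16)) = (46534 + (2*(-10)*(-14 - 10))/(-111/4))/(28572 - 16) = (46534 + (2*(-10)*(-24))*(-4/111))/28556 = (46534 + 480*(-4/111))*(1/28556) = (46534 - 640/37)*(1/28556) = (1721118/37)*(1/28556) = 860559/528286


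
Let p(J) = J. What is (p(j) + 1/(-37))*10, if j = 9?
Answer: 3320/37 ≈ 89.730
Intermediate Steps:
(p(j) + 1/(-37))*10 = (9 + 1/(-37))*10 = (9 - 1/37)*10 = (332/37)*10 = 3320/37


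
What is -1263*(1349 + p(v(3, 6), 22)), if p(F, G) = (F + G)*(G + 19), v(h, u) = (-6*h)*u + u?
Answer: 2438853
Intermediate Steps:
v(h, u) = u - 6*h*u (v(h, u) = -6*h*u + u = u - 6*h*u)
p(F, G) = (19 + G)*(F + G) (p(F, G) = (F + G)*(19 + G) = (19 + G)*(F + G))
-1263*(1349 + p(v(3, 6), 22)) = -1263*(1349 + (22**2 + 19*(6*(1 - 6*3)) + 19*22 + (6*(1 - 6*3))*22)) = -1263*(1349 + (484 + 19*(6*(1 - 18)) + 418 + (6*(1 - 18))*22)) = -1263*(1349 + (484 + 19*(6*(-17)) + 418 + (6*(-17))*22)) = -1263*(1349 + (484 + 19*(-102) + 418 - 102*22)) = -1263*(1349 + (484 - 1938 + 418 - 2244)) = -1263*(1349 - 3280) = -1263*(-1931) = 2438853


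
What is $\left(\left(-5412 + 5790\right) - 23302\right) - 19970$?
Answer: $-42894$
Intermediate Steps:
$\left(\left(-5412 + 5790\right) - 23302\right) - 19970 = \left(378 - 23302\right) - 19970 = -22924 - 19970 = -42894$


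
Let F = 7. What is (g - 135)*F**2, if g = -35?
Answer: -8330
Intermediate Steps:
(g - 135)*F**2 = (-35 - 135)*7**2 = -170*49 = -8330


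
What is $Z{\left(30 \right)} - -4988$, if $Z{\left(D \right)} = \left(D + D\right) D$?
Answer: $6788$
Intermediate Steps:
$Z{\left(D \right)} = 2 D^{2}$ ($Z{\left(D \right)} = 2 D D = 2 D^{2}$)
$Z{\left(30 \right)} - -4988 = 2 \cdot 30^{2} - -4988 = 2 \cdot 900 + 4988 = 1800 + 4988 = 6788$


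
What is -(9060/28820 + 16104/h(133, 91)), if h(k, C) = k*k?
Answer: -31218981/25489849 ≈ -1.2248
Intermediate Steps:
h(k, C) = k²
-(9060/28820 + 16104/h(133, 91)) = -(9060/28820 + 16104/(133²)) = -(9060*(1/28820) + 16104/17689) = -(453/1441 + 16104*(1/17689)) = -(453/1441 + 16104/17689) = -1*31218981/25489849 = -31218981/25489849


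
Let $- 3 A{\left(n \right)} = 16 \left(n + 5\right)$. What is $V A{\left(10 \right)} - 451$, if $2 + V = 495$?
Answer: $-39891$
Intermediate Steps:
$A{\left(n \right)} = - \frac{80}{3} - \frac{16 n}{3}$ ($A{\left(n \right)} = - \frac{16 \left(n + 5\right)}{3} = - \frac{16 \left(5 + n\right)}{3} = - \frac{80 + 16 n}{3} = - \frac{80}{3} - \frac{16 n}{3}$)
$V = 493$ ($V = -2 + 495 = 493$)
$V A{\left(10 \right)} - 451 = 493 \left(- \frac{80}{3} - \frac{160}{3}\right) - 451 = 493 \left(-80\right) - 451 = -39440 - 451 = -39891$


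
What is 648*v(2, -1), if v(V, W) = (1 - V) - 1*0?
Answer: -648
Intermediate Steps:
v(V, W) = 1 - V (v(V, W) = (1 - V) + 0 = 1 - V)
648*v(2, -1) = 648*(1 - 1*2) = 648*(1 - 2) = 648*(-1) = -648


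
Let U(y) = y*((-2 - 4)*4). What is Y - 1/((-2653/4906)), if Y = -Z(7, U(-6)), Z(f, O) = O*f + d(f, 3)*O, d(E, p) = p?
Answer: -3815414/2653 ≈ -1438.2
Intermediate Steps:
U(y) = -24*y (U(y) = y*(-6*4) = y*(-24) = -24*y)
Z(f, O) = 3*O + O*f (Z(f, O) = O*f + 3*O = 3*O + O*f)
Y = -1440 (Y = -(-24*(-6))*(3 + 7) = -144*10 = -1*1440 = -1440)
Y - 1/((-2653/4906)) = -1440 - 1/((-2653/4906)) = -1440 - 1/((-2653*1/4906)) = -1440 - 1/(-2653/4906) = -1440 - 1*(-4906/2653) = -1440 + 4906/2653 = -3815414/2653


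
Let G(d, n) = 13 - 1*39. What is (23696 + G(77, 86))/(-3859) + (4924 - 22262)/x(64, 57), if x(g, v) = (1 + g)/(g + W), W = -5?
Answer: -3949071728/250835 ≈ -15744.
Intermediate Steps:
G(d, n) = -26 (G(d, n) = 13 - 39 = -26)
x(g, v) = (1 + g)/(-5 + g) (x(g, v) = (1 + g)/(g - 5) = (1 + g)/(-5 + g))
(23696 + G(77, 86))/(-3859) + (4924 - 22262)/x(64, 57) = (23696 - 26)/(-3859) + (4924 - 22262)/(((1 + 64)/(-5 + 64))) = 23670*(-1/3859) - 17338/(65/59) = -23670/3859 - 17338/((1/59)*65) = -23670/3859 - 17338/65/59 = -23670/3859 - 17338*59/65 = -23670/3859 - 1022942/65 = -3949071728/250835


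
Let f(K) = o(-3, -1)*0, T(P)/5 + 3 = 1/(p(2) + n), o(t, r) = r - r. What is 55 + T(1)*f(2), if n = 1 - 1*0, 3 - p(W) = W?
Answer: 55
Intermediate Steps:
o(t, r) = 0
p(W) = 3 - W
n = 1 (n = 1 + 0 = 1)
T(P) = -25/2 (T(P) = -15 + 5/((3 - 1*2) + 1) = -15 + 5/((3 - 2) + 1) = -15 + 5/(1 + 1) = -15 + 5/2 = -25/2)
f(K) = 0 (f(K) = 0*0 = 0)
55 + T(1)*f(2) = 55 - 25/2*0 = 55 + 0 = 55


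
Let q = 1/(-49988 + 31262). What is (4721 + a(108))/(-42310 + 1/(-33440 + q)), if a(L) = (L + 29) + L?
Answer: -1554848246003/13247206873718 ≈ -0.11737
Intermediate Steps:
q = -1/18726 (q = 1/(-18726) = -1/18726 ≈ -5.3402e-5)
a(L) = 29 + 2*L (a(L) = (29 + L) + L = 29 + 2*L)
(4721 + a(108))/(-42310 + 1/(-33440 + q)) = (4721 + (29 + 2*108))/(-42310 + 1/(-33440 - 1/18726)) = (4721 + (29 + 216))/(-42310 + 1/(-626197441/18726)) = (4721 + 245)/(-42310 - 18726/626197441) = 4966/(-26494413747436/626197441) = 4966*(-626197441/26494413747436) = -1554848246003/13247206873718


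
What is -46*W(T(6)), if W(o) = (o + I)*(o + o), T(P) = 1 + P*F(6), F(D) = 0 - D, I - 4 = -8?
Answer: -125580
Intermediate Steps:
I = -4 (I = 4 - 8 = -4)
F(D) = -D
T(P) = 1 - 6*P (T(P) = 1 + P*(-1*6) = 1 + P*(-6) = 1 - 6*P)
W(o) = 2*o*(-4 + o) (W(o) = (o - 4)*(o + o) = (-4 + o)*(2*o) = 2*o*(-4 + o))
-46*W(T(6)) = -92*(1 - 6*6)*(-4 + (1 - 6*6)) = -92*(1 - 36)*(-4 + (1 - 36)) = -92*(-35)*(-4 - 35) = -92*(-35)*(-39) = -46*2730 = -125580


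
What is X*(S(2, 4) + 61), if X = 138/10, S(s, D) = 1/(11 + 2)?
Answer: 54786/65 ≈ 842.86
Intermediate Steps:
S(s, D) = 1/13
X = 69/5 (X = 138*(⅒) = 69/5 ≈ 13.800)
X*(S(2, 4) + 61) = 69*(1/13 + 61)/5 = (69/5)*(794/13) = 54786/65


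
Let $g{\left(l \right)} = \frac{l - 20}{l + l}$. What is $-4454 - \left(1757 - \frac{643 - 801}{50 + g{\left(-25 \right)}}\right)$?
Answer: $- \frac{3162979}{509} \approx -6214.1$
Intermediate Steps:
$g{\left(l \right)} = \frac{-20 + l}{2 l}$
$-4454 - \left(1757 - \frac{643 - 801}{50 + g{\left(-25 \right)}}\right) = -4454 - \left(1757 - \frac{643 - 801}{50 + \frac{-20 - 25}{2 \left(-25\right)}}\right) = -4454 - \left(1757 + \frac{158}{50 + \frac{1}{2} \left(- \frac{1}{25}\right) \left(-45\right)}\right) = -4454 - \left(1757 + \frac{158}{50 + \frac{9}{10}}\right) = -4454 - \left(1757 + \frac{158}{\frac{509}{10}}\right) = -4454 - \frac{895893}{509} = - \frac{3162979}{509}$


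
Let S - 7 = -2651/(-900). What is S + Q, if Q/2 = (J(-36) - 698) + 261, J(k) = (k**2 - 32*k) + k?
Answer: 3563951/900 ≈ 3959.9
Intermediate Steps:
J(k) = k**2 - 31*k
S = 8951/900 (S = 7 - 2651/(-900) = 7 - 2651*(-1/900) = 7 + 2651/900 = 8951/900 ≈ 9.9456)
Q = 3950 (Q = 2*((-36*(-31 - 36) - 698) + 261) = 2*((-36*(-67) - 698) + 261) = 2*((2412 - 698) + 261) = 2*(1714 + 261) = 2*1975 = 3950)
S + Q = 8951/900 + 3950 = 3563951/900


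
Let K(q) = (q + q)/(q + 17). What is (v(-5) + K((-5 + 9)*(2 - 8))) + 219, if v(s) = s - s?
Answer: 1581/7 ≈ 225.86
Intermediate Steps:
K(q) = 2*q/(17 + q) (K(q) = (2*q)/(17 + q) = 2*q/(17 + q))
v(s) = 0
(v(-5) + K((-5 + 9)*(2 - 8))) + 219 = (0 + 2*((-5 + 9)*(2 - 8))/(17 + (-5 + 9)*(2 - 8))) + 219 = (0 + 2*(4*(-6))/(17 + 4*(-6))) + 219 = (0 + 2*(-24)/(17 - 24)) + 219 = (0 + 2*(-24)/(-7)) + 219 = (0 + 2*(-24)*(-⅐)) + 219 = (0 + 48/7) + 219 = 48/7 + 219 = 1581/7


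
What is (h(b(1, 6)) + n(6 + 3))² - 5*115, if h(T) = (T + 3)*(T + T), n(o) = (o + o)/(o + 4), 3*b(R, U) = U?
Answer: -19891/169 ≈ -117.70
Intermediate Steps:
b(R, U) = U/3
n(o) = 2*o/(4 + o) (n(o) = (2*o)/(4 + o) = 2*o/(4 + o))
h(T) = 2*T*(3 + T) (h(T) = (3 + T)*(2*T) = 2*T*(3 + T))
(h(b(1, 6)) + n(6 + 3))² - 5*115 = (2*((⅓)*6)*(3 + (⅓)*6) + 2*(6 + 3)/(4 + (6 + 3)))² - 5*115 = (2*2*(3 + 2) + 2*9/(4 + 9))² - 575 = (2*2*5 + 2*9/13)² - 575 = (20 + 2*9*(1/13))² - 575 = (20 + 18/13)² - 575 = (278/13)² - 575 = 77284/169 - 575 = -19891/169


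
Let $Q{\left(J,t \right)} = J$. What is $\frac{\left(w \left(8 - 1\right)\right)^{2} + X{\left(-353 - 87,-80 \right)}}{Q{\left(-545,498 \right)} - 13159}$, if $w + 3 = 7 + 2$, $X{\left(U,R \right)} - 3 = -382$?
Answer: $- \frac{1385}{13704} \approx -0.10107$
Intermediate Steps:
$X{\left(U,R \right)} = -379$ ($X{\left(U,R \right)} = 3 - 382 = -379$)
$w = 6$ ($w = -3 + \left(7 + 2\right) = -3 + 9 = 6$)
$\frac{\left(w \left(8 - 1\right)\right)^{2} + X{\left(-353 - 87,-80 \right)}}{Q{\left(-545,498 \right)} - 13159} = \frac{\left(6 \left(8 - 1\right)\right)^{2} - 379}{-545 - 13159} = \frac{\left(6 \cdot 7\right)^{2} - 379}{-13704} = \left(42^{2} - 379\right) \left(- \frac{1}{13704}\right) = \left(1764 - 379\right) \left(- \frac{1}{13704}\right) = 1385 \left(- \frac{1}{13704}\right) = - \frac{1385}{13704}$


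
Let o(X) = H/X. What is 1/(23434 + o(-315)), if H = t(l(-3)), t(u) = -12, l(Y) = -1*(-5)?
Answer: 105/2460574 ≈ 4.2673e-5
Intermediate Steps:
l(Y) = 5
H = -12
o(X) = -12/X
1/(23434 + o(-315)) = 1/(23434 - 12/(-315)) = 1/(23434 - 12*(-1/315)) = 1/(23434 + 4/105) = 1/(2460574/105) = 105/2460574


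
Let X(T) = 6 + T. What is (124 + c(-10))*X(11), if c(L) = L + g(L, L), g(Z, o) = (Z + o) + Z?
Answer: 1428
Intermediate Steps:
g(Z, o) = o + 2*Z
c(L) = 4*L (c(L) = L + (L + 2*L) = L + 3*L = 4*L)
(124 + c(-10))*X(11) = (124 + 4*(-10))*(6 + 11) = (124 - 40)*17 = 84*17 = 1428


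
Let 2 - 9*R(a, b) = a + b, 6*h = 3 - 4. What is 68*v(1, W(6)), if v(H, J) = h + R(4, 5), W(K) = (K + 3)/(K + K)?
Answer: -578/9 ≈ -64.222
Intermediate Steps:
h = -1/6 (h = (3 - 4)/6 = (1/6)*(-1) = -1/6 ≈ -0.16667)
R(a, b) = 2/9 - a/9 - b/9 (R(a, b) = 2/9 - (a + b)/9 = 2/9 + (-a/9 - b/9) = 2/9 - a/9 - b/9)
W(K) = (3 + K)/(2*K) (W(K) = (3 + K)/((2*K)) = (3 + K)*(1/(2*K)) = (3 + K)/(2*K))
v(H, J) = -17/18 (v(H, J) = -1/6 + (2/9 - 1/9*4 - 1/9*5) = -1/6 + (2/9 - 4/9 - 5/9) = -1/6 - 7/9 = -17/18)
68*v(1, W(6)) = 68*(-17/18) = -578/9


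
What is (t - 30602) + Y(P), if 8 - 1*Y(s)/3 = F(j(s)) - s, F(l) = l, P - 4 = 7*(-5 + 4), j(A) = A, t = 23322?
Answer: -7256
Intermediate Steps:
P = -3 (P = 4 + 7*(-5 + 4) = 4 + 7*(-1) = 4 - 7 = -3)
Y(s) = 24 (Y(s) = 24 - 3*(s - s) = 24 - 3*0 = 24 + 0 = 24)
(t - 30602) + Y(P) = (23322 - 30602) + 24 = -7280 + 24 = -7256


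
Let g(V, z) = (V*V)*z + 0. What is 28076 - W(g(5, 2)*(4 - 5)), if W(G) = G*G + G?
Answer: 25626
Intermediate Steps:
g(V, z) = z*V² (g(V, z) = V²*z + 0 = z*V² + 0 = z*V²)
W(G) = G + G² (W(G) = G² + G = G + G²)
28076 - W(g(5, 2)*(4 - 5)) = 28076 - (2*5²)*(4 - 5)*(1 + (2*5²)*(4 - 5)) = 28076 - (2*25)*(-1)*(1 + (2*25)*(-1)) = 28076 - 50*(-1)*(1 + 50*(-1)) = 28076 - (-50)*(1 - 50) = 28076 - (-50)*(-49) = 28076 - 1*2450 = 28076 - 2450 = 25626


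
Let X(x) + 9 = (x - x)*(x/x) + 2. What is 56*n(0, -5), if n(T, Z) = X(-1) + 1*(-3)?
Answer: -560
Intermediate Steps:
X(x) = -7 (X(x) = -9 + ((x - x)*(x/x) + 2) = -9 + (0*1 + 2) = -9 + (0 + 2) = -9 + 2 = -7)
n(T, Z) = -10 (n(T, Z) = -7 + 1*(-3) = -7 - 3 = -10)
56*n(0, -5) = 56*(-10) = -560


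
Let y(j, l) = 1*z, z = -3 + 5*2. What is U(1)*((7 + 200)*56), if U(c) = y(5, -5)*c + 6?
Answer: 150696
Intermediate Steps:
z = 7 (z = -3 + 10 = 7)
y(j, l) = 7 (y(j, l) = 1*7 = 7)
U(c) = 6 + 7*c (U(c) = 7*c + 6 = 6 + 7*c)
U(1)*((7 + 200)*56) = (6 + 7*1)*((7 + 200)*56) = (6 + 7)*(207*56) = 13*11592 = 150696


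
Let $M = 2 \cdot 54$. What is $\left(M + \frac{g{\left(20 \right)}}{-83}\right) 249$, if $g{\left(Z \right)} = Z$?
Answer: $26832$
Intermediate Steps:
$M = 108$
$\left(M + \frac{g{\left(20 \right)}}{-83}\right) 249 = \left(108 + \frac{20}{-83}\right) 249 = \left(108 + 20 \left(- \frac{1}{83}\right)\right) 249 = \left(108 - \frac{20}{83}\right) 249 = \frac{8944}{83} \cdot 249 = 26832$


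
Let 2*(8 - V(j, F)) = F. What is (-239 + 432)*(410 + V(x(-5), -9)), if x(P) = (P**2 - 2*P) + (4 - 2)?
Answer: 163085/2 ≈ 81543.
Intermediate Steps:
x(P) = 2 + P**2 - 2*P (x(P) = (P**2 - 2*P) + 2 = 2 + P**2 - 2*P)
V(j, F) = 8 - F/2
(-239 + 432)*(410 + V(x(-5), -9)) = (-239 + 432)*(410 + (8 - 1/2*(-9))) = 193*(410 + (8 + 9/2)) = 193*(410 + 25/2) = 193*(845/2) = 163085/2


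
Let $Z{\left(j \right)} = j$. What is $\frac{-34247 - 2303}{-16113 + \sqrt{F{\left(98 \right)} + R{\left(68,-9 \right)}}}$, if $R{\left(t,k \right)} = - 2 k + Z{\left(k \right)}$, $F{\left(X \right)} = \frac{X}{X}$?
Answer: $\frac{588930150}{259628759} + \frac{36550 \sqrt{10}}{259628759} \approx 2.2688$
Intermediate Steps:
$F{\left(X \right)} = 1$
$R{\left(t,k \right)} = - k$ ($R{\left(t,k \right)} = - 2 k + k = - k$)
$\frac{-34247 - 2303}{-16113 + \sqrt{F{\left(98 \right)} + R{\left(68,-9 \right)}}} = \frac{-34247 - 2303}{-16113 + \sqrt{1 - -9}} = - \frac{36550}{-16113 + \sqrt{1 + 9}} = - \frac{36550}{-16113 + \sqrt{10}}$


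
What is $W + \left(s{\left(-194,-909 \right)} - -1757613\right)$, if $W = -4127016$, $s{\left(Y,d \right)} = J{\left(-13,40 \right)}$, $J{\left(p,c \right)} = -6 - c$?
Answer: $-2369449$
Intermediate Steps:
$s{\left(Y,d \right)} = -46$ ($s{\left(Y,d \right)} = -6 - 40 = -46$)
$W + \left(s{\left(-194,-909 \right)} - -1757613\right) = -4127016 - -1757567 = -4127016 + \left(-46 + 1757613\right) = -4127016 + 1757567 = -2369449$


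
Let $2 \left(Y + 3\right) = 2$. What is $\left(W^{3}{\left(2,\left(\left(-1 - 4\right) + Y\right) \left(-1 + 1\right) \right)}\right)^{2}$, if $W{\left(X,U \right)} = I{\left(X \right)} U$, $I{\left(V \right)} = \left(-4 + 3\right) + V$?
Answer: $0$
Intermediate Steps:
$I{\left(V \right)} = -1 + V$
$Y = -2$ ($Y = -3 + \frac{1}{2} \cdot 2 = -3 + 1 = -2$)
$W{\left(X,U \right)} = U \left(-1 + X\right)$ ($W{\left(X,U \right)} = \left(-1 + X\right) U = U \left(-1 + X\right)$)
$\left(W^{3}{\left(2,\left(\left(-1 - 4\right) + Y\right) \left(-1 + 1\right) \right)}\right)^{2} = \left(\left(\left(\left(-1 - 4\right) - 2\right) \left(-1 + 1\right) \left(-1 + 2\right)\right)^{3}\right)^{2} = \left(\left(\left(\left(-1 - 4\right) - 2\right) 0 \cdot 1\right)^{3}\right)^{2} = \left(\left(\left(-5 - 2\right) 0 \cdot 1\right)^{3}\right)^{2} = \left(\left(\left(-7\right) 0 \cdot 1\right)^{3}\right)^{2} = \left(\left(0 \cdot 1\right)^{3}\right)^{2} = \left(0^{3}\right)^{2} = 0^{2} = 0$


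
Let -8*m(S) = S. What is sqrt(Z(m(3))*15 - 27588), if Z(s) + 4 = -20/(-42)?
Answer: I*sqrt(1354402)/7 ≈ 166.26*I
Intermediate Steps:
m(S) = -S/8
Z(s) = -74/21 (Z(s) = -4 - 20/(-42) = -4 - 20*(-1/42) = -4 + 10/21 = -74/21)
sqrt(Z(m(3))*15 - 27588) = sqrt(-74/21*15 - 27588) = sqrt(-370/7 - 27588) = sqrt(-193486/7) = I*sqrt(1354402)/7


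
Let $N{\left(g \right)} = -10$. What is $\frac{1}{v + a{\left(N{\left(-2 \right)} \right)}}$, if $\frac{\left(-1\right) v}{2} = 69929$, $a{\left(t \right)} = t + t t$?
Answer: $- \frac{1}{139768} \approx -7.1547 \cdot 10^{-6}$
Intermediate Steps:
$a{\left(t \right)} = t + t^{2}$
$v = -139858$ ($v = \left(-2\right) 69929 = -139858$)
$\frac{1}{v + a{\left(N{\left(-2 \right)} \right)}} = \frac{1}{-139858 - 10 \left(1 - 10\right)} = \frac{1}{-139858 - -90} = \frac{1}{-139858 + 90} = \frac{1}{-139768} = - \frac{1}{139768}$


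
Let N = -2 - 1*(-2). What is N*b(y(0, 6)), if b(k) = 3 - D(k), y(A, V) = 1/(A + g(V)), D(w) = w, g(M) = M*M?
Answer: 0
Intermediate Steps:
g(M) = M²
y(A, V) = 1/(A + V²)
N = 0 (N = -2 + 2 = 0)
b(k) = 3 - k
N*b(y(0, 6)) = 0*(3 - 1/(0 + 6²)) = 0*(3 - 1/(0 + 36)) = 0*(3 - 1/36) = 0*(107/36) = 0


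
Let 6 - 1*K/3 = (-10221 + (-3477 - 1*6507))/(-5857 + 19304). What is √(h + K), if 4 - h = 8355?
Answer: 2*I*√376493261123/13447 ≈ 91.261*I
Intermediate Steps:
K = 302661/13447 (K = 18 - 3*(-10221 + (-3477 - 1*6507))/(-5857 + 19304) = 18 - 3*(-10221 + (-3477 - 6507))/13447 = 18 - 3*(-10221 - 9984)/13447 = 18 - (-60615)/13447 = 18 - 3*(-20205/13447) = 18 + 60615/13447 = 302661/13447 ≈ 22.508)
h = -8351 (h = 4 - 1*8355 = 4 - 8355 = -8351)
√(h + K) = √(-8351 + 302661/13447) = √(-111993236/13447) = 2*I*√376493261123/13447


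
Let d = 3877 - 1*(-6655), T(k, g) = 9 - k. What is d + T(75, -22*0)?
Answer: 10466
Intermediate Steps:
d = 10532 (d = 3877 + 6655 = 10532)
d + T(75, -22*0) = 10532 + (9 - 1*75) = 10532 + (9 - 75) = 10532 - 66 = 10466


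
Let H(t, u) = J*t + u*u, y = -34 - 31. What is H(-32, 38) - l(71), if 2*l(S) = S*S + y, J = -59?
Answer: 844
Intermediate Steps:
y = -65
H(t, u) = u² - 59*t (H(t, u) = -59*t + u*u = -59*t + u² = u² - 59*t)
l(S) = -65/2 + S²/2 (l(S) = (S*S - 65)/2 = (S² - 65)/2 = (-65 + S²)/2 = -65/2 + S²/2)
H(-32, 38) - l(71) = (38² - 59*(-32)) - (-65/2 + (½)*71²) = (1444 + 1888) - (-65/2 + (½)*5041) = 3332 - (-65/2 + 5041/2) = 3332 - 1*2488 = 3332 - 2488 = 844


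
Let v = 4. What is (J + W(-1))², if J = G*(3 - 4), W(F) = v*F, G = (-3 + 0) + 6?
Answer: 49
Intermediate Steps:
G = 3 (G = -3 + 6 = 3)
W(F) = 4*F
J = -3 (J = 3*(3 - 4) = 3*(-1) = -3)
(J + W(-1))² = (-3 + 4*(-1))² = (-3 - 4)² = (-7)² = 49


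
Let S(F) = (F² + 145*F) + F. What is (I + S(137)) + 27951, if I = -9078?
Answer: 57644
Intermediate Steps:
S(F) = F² + 146*F
(I + S(137)) + 27951 = (-9078 + 137*(146 + 137)) + 27951 = (-9078 + 137*283) + 27951 = (-9078 + 38771) + 27951 = 29693 + 27951 = 57644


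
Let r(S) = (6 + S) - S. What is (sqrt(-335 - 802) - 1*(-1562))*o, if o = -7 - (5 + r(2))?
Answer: -28116 - 18*I*sqrt(1137) ≈ -28116.0 - 606.95*I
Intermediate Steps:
r(S) = 6
o = -18 (o = -7 - (5 + 6) = -7 - 1*11 = -7 - 11 = -18)
(sqrt(-335 - 802) - 1*(-1562))*o = (sqrt(-335 - 802) - 1*(-1562))*(-18) = (sqrt(-1137) + 1562)*(-18) = (I*sqrt(1137) + 1562)*(-18) = (1562 + I*sqrt(1137))*(-18) = -28116 - 18*I*sqrt(1137)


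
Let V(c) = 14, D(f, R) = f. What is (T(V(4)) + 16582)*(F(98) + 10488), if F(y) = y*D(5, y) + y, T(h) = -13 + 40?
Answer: 183961284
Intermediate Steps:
T(h) = 27
F(y) = 6*y (F(y) = y*5 + y = 5*y + y = 6*y)
(T(V(4)) + 16582)*(F(98) + 10488) = (27 + 16582)*(6*98 + 10488) = 16609*(588 + 10488) = 16609*11076 = 183961284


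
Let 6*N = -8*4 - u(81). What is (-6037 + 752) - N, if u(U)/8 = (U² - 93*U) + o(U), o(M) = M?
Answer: -19403/3 ≈ -6467.7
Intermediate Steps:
u(U) = -736*U + 8*U² (u(U) = 8*((U² - 93*U) + U) = 8*(U² - 92*U) = -736*U + 8*U²)
N = 3548/3 (N = (-8*4 - 8*81*(-92 + 81))/6 = (-32 - 8*81*(-11))/6 = (-32 - 1*(-7128))/6 = (-32 + 7128)/6 = (⅙)*7096 = 3548/3 ≈ 1182.7)
(-6037 + 752) - N = (-6037 + 752) - 1*3548/3 = -5285 - 3548/3 = -19403/3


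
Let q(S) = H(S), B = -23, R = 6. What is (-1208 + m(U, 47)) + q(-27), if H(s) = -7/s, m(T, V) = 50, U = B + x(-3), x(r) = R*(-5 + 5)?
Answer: -31259/27 ≈ -1157.7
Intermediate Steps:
x(r) = 0 (x(r) = 6*(-5 + 5) = 6*0 = 0)
U = -23 (U = -23 + 0 = -23)
q(S) = -7/S
(-1208 + m(U, 47)) + q(-27) = (-1208 + 50) - 7/(-27) = -1158 - 7*(-1/27) = -1158 + 7/27 = -31259/27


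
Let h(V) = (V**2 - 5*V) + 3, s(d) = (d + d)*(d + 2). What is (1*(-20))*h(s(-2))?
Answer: -60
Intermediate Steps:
s(d) = 2*d*(2 + d) (s(d) = (2*d)*(2 + d) = 2*d*(2 + d))
h(V) = 3 + V**2 - 5*V
(1*(-20))*h(s(-2)) = (1*(-20))*(3 + (2*(-2)*(2 - 2))**2 - 10*(-2)*(2 - 2)) = -20*(3 + (2*(-2)*0)**2 - 10*(-2)*0) = -20*(3 + 0**2 - 5*0) = -20*(3 + 0 + 0) = -20*3 = -60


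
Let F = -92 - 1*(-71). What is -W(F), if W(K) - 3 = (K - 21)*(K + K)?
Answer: -1767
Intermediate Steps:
F = -21 (F = -92 + 71 = -21)
W(K) = 3 + 2*K*(-21 + K) (W(K) = 3 + (K - 21)*(K + K) = 3 + (-21 + K)*(2*K) = 3 + 2*K*(-21 + K))
-W(F) = -(3 - 42*(-21) + 2*(-21)**2) = -(3 + 882 + 2*441) = -(3 + 882 + 882) = -1*1767 = -1767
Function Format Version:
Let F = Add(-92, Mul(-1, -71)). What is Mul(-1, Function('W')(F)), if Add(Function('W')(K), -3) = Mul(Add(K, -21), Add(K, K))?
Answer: -1767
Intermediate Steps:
F = -21 (F = Add(-92, 71) = -21)
Function('W')(K) = Add(3, Mul(2, K, Add(-21, K))) (Function('W')(K) = Add(3, Mul(Add(K, -21), Add(K, K))) = Add(3, Mul(Add(-21, K), Mul(2, K))) = Add(3, Mul(2, K, Add(-21, K))))
Mul(-1, Function('W')(F)) = Mul(-1, Add(3, Mul(-42, -21), Mul(2, Pow(-21, 2)))) = Mul(-1, Add(3, 882, Mul(2, 441))) = Mul(-1, Add(3, 882, 882)) = Mul(-1, 1767) = -1767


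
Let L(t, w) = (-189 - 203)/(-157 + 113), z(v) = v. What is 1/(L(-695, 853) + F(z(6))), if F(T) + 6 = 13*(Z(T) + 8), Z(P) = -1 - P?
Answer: 11/175 ≈ 0.062857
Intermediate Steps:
L(t, w) = 98/11 (L(t, w) = -392/(-44) = -392*(-1/44) = 98/11)
F(T) = 85 - 13*T (F(T) = -6 + 13*((-1 - T) + 8) = -6 + 13*(7 - T) = -6 + (91 - 13*T) = 85 - 13*T)
1/(L(-695, 853) + F(z(6))) = 1/(98/11 + (85 - 13*6)) = 1/(98/11 + (85 - 78)) = 1/(98/11 + 7) = 1/(175/11) = 11/175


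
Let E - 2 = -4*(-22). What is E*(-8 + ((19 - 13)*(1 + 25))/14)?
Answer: 1980/7 ≈ 282.86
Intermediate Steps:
E = 90 (E = 2 - 4*(-22) = 2 + 88 = 90)
E*(-8 + ((19 - 13)*(1 + 25))/14) = 90*(-8 + ((19 - 13)*(1 + 25))/14) = 90*(-8 + (6*26)*(1/14)) = 90*(-8 + 156*(1/14)) = 90*(-8 + 78/7) = 90*(22/7) = 1980/7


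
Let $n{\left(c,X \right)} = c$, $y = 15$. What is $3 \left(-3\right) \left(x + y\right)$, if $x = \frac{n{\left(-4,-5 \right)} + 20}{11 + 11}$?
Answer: $- \frac{1557}{11} \approx -141.55$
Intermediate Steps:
$x = \frac{8}{11}$ ($x = \frac{-4 + 20}{11 + 11} = \frac{16}{22} = 16 \cdot \frac{1}{22} = \frac{8}{11} \approx 0.72727$)
$3 \left(-3\right) \left(x + y\right) = 3 \left(-3\right) \left(\frac{8}{11} + 15\right) = \left(-9\right) \frac{173}{11} = - \frac{1557}{11}$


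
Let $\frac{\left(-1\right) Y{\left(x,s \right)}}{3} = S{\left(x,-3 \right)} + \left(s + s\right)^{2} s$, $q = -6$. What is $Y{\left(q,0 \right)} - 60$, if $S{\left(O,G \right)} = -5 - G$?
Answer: $-54$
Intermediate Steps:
$Y{\left(x,s \right)} = 6 - 12 s^{3}$ ($Y{\left(x,s \right)} = - 3 \left(\left(-5 - -3\right) + \left(s + s\right)^{2} s\right) = - 3 \left(\left(-5 + 3\right) + \left(2 s\right)^{2} s\right) = - 3 \left(-2 + 4 s^{2} s\right) = - 3 \left(-2 + 4 s^{3}\right) = 6 - 12 s^{3}$)
$Y{\left(q,0 \right)} - 60 = \left(6 - 12 \cdot 0^{3}\right) - 60 = \left(6 - 0\right) - 60 = \left(6 + 0\right) - 60 = 6 - 60 = -54$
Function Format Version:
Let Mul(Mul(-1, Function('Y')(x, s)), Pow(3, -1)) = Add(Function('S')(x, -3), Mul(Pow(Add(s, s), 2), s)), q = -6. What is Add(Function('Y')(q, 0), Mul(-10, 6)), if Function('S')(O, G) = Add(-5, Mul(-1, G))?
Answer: -54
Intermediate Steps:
Function('Y')(x, s) = Add(6, Mul(-12, Pow(s, 3))) (Function('Y')(x, s) = Mul(-3, Add(Add(-5, Mul(-1, -3)), Mul(Pow(Add(s, s), 2), s))) = Mul(-3, Add(Add(-5, 3), Mul(Pow(Mul(2, s), 2), s))) = Mul(-3, Add(-2, Mul(Mul(4, Pow(s, 2)), s))) = Mul(-3, Add(-2, Mul(4, Pow(s, 3)))) = Add(6, Mul(-12, Pow(s, 3))))
Add(Function('Y')(q, 0), Mul(-10, 6)) = Add(Add(6, Mul(-12, Pow(0, 3))), Mul(-10, 6)) = Add(Add(6, Mul(-12, 0)), -60) = Add(Add(6, 0), -60) = Add(6, -60) = -54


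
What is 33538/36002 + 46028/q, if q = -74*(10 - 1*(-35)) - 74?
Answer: -5212624/414023 ≈ -12.590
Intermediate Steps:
q = -3404 (q = -74*(10 + 35) - 74 = -74*45 - 74 = -3330 - 74 = -3404)
33538/36002 + 46028/q = 33538/36002 + 46028/(-3404) = 33538*(1/36002) + 46028*(-1/3404) = 16769/18001 - 311/23 = -5212624/414023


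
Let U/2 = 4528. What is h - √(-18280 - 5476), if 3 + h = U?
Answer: 9053 - 2*I*√5939 ≈ 9053.0 - 154.13*I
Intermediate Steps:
U = 9056 (U = 2*4528 = 9056)
h = 9053 (h = -3 + 9056 = 9053)
h - √(-18280 - 5476) = 9053 - √(-18280 - 5476) = 9053 - √(-23756) = 9053 - 2*I*√5939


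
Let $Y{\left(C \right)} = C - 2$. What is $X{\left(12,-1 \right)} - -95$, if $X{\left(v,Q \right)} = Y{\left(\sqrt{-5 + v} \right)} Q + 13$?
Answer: $110 - \sqrt{7} \approx 107.35$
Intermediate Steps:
$Y{\left(C \right)} = -2 + C$
$X{\left(v,Q \right)} = 13 + Q \left(-2 + \sqrt{-5 + v}\right)$ ($X{\left(v,Q \right)} = \left(-2 + \sqrt{-5 + v}\right) Q + 13 = Q \left(-2 + \sqrt{-5 + v}\right) + 13 = 13 + Q \left(-2 + \sqrt{-5 + v}\right)$)
$X{\left(12,-1 \right)} - -95 = \left(13 - \left(-2 + \sqrt{-5 + 12}\right)\right) - -95 = \left(13 - \left(-2 + \sqrt{7}\right)\right) + 95 = \left(13 + \left(2 - \sqrt{7}\right)\right) + 95 = \left(15 - \sqrt{7}\right) + 95 = 110 - \sqrt{7}$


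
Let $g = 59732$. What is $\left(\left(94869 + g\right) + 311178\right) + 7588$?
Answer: $473367$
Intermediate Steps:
$\left(\left(94869 + g\right) + 311178\right) + 7588 = \left(\left(94869 + 59732\right) + 311178\right) + 7588 = \left(154601 + 311178\right) + 7588 = 465779 + 7588 = 473367$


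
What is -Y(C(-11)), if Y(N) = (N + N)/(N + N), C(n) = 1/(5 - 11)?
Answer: -1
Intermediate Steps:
C(n) = -1/6 (C(n) = 1/(-6) = -1/6)
Y(N) = 1 (Y(N) = (2*N)/((2*N)) = (2*N)*(1/(2*N)) = 1)
-Y(C(-11)) = -1*1 = -1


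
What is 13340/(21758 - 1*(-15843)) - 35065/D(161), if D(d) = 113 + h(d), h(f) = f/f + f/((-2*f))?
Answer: -2633929950/8535427 ≈ -308.59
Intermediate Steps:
h(f) = ½ (h(f) = 1 + f*(-1/(2*f)) = 1 - ½ = ½)
D(d) = 227/2 (D(d) = 113 + ½ = 227/2)
13340/(21758 - 1*(-15843)) - 35065/D(161) = 13340/(21758 - 1*(-15843)) - 35065/227/2 = 13340/(21758 + 15843) - 35065*2/227 = 13340/37601 - 70130/227 = -2633929950/8535427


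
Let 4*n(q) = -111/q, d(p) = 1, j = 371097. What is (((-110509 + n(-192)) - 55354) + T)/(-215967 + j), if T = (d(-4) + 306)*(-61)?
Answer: -47255003/39713280 ≈ -1.1899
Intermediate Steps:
n(q) = -111/(4*q) (n(q) = (-111/q)/4 = -111/(4*q))
T = -18727 (T = (1 + 306)*(-61) = 307*(-61) = -18727)
(((-110509 + n(-192)) - 55354) + T)/(-215967 + j) = (((-110509 - 111/4/(-192)) - 55354) - 18727)/(-215967 + 371097) = (((-110509 - 111/4*(-1/192)) - 55354) - 18727)/155130 = (((-110509 + 37/256) - 55354) - 18727)*(1/155130) = ((-28290267/256 - 55354) - 18727)*(1/155130) = (-42460891/256 - 18727)*(1/155130) = -47255003/256*1/155130 = -47255003/39713280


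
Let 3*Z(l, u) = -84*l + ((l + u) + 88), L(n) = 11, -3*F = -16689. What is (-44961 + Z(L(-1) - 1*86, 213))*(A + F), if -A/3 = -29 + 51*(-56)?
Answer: -1824979826/3 ≈ -6.0833e+8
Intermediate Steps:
F = 5563 (F = -1/3*(-16689) = 5563)
A = 8655 (A = -3*(-29 + 51*(-56)) = -3*(-29 - 2856) = -3*(-2885) = 8655)
Z(l, u) = 88/3 - 83*l/3 + u/3 (Z(l, u) = (-84*l + ((l + u) + 88))/3 = (-84*l + (88 + l + u))/3 = (88 + u - 83*l)/3 = 88/3 - 83*l/3 + u/3)
(-44961 + Z(L(-1) - 1*86, 213))*(A + F) = (-44961 + (88/3 - 83*(11 - 1*86)/3 + (1/3)*213))*(8655 + 5563) = (-44961 + (88/3 - 83*(11 - 86)/3 + 71))*14218 = (-44961 + (88/3 - 83/3*(-75) + 71))*14218 = (-44961 + (88/3 + 2075 + 71))*14218 = (-44961 + 6526/3)*14218 = -128357/3*14218 = -1824979826/3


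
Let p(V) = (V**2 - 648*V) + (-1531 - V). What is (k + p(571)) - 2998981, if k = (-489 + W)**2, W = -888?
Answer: -1148921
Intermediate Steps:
p(V) = -1531 + V**2 - 649*V
k = 1896129 (k = (-489 - 888)**2 = (-1377)**2 = 1896129)
(k + p(571)) - 2998981 = (1896129 + (-1531 + 571**2 - 649*571)) - 2998981 = (1896129 + (-1531 + 326041 - 370579)) - 2998981 = (1896129 - 46069) - 2998981 = 1850060 - 2998981 = -1148921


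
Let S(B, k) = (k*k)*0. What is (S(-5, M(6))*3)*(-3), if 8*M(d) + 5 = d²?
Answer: 0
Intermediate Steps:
M(d) = -5/8 + d²/8
S(B, k) = 0 (S(B, k) = k²*0 = 0)
(S(-5, M(6))*3)*(-3) = (0*3)*(-3) = 0*(-3) = 0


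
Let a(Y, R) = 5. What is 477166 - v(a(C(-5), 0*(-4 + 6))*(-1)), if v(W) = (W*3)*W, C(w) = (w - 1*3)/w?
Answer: 477091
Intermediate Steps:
C(w) = (-3 + w)/w (C(w) = (w - 3)/w = (-3 + w)/w)
v(W) = 3*W**2 (v(W) = (3*W)*W = 3*W**2)
477166 - v(a(C(-5), 0*(-4 + 6))*(-1)) = 477166 - 3*(5*(-1))**2 = 477166 - 3*(-5)**2 = 477166 - 3*25 = 477166 - 1*75 = 477166 - 75 = 477091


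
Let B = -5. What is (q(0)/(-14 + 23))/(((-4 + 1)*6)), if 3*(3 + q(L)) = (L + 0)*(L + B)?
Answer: 1/54 ≈ 0.018519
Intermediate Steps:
q(L) = -3 + L*(-5 + L)/3 (q(L) = -3 + ((L + 0)*(L - 5))/3 = -3 + (L*(-5 + L))/3 = -3 + L*(-5 + L)/3)
(q(0)/(-14 + 23))/(((-4 + 1)*6)) = ((-3 - 5/3*0 + (⅓)*0²)/(-14 + 23))/(((-4 + 1)*6)) = ((-3 + 0 + (⅓)*0)/9)/((-3*6)) = ((-3 + 0 + 0)/9)/(-18) = ((⅑)*(-3))*(-1/18) = -⅓*(-1/18) = 1/54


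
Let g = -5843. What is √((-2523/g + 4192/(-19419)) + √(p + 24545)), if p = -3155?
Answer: √(2779929700225977 + 12874355468857089*√21390)/113465217 ≈ 12.102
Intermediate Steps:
√((-2523/g + 4192/(-19419)) + √(p + 24545)) = √((-2523/(-5843) + 4192/(-19419)) + √(-3155 + 24545)) = √((-2523*(-1/5843) + 4192*(-1/19419)) + √21390) = √((2523/5843 - 4192/19419) + √21390) = √(24500281/113465217 + √21390)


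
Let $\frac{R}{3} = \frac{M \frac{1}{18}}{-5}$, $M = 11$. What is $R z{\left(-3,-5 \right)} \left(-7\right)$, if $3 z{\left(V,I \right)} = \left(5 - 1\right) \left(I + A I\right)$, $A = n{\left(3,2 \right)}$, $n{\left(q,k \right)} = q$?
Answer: $- \frac{616}{9} \approx -68.444$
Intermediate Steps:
$A = 3$
$z{\left(V,I \right)} = \frac{16 I}{3}$ ($z{\left(V,I \right)} = \frac{\left(5 - 1\right) \left(I + 3 I\right)}{3} = \frac{4 \cdot 4 I}{3} = \frac{16 I}{3}$)
$R = - \frac{11}{30}$ ($R = 3 \frac{11 \cdot \frac{1}{18}}{-5} = 3 \cdot 11 \cdot \frac{1}{18} \left(- \frac{1}{5}\right) = 3 \cdot \frac{11}{18} \left(- \frac{1}{5}\right) = 3 \left(- \frac{11}{90}\right) = - \frac{11}{30} \approx -0.36667$)
$R z{\left(-3,-5 \right)} \left(-7\right) = - \frac{11 \cdot \frac{16}{3} \left(-5\right)}{30} \left(-7\right) = \left(- \frac{11}{30}\right) \left(- \frac{80}{3}\right) \left(-7\right) = \frac{88}{9} \left(-7\right) = - \frac{616}{9}$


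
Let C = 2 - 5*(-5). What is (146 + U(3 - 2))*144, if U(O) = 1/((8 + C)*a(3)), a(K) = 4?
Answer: 735876/35 ≈ 21025.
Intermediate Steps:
C = 27 (C = 2 + 25 = 27)
U(O) = 1/140 (U(O) = 1/((8 + 27)*4) = (¼)/35 = (1/35)*(¼) = 1/140)
(146 + U(3 - 2))*144 = (146 + 1/140)*144 = (20441/140)*144 = 735876/35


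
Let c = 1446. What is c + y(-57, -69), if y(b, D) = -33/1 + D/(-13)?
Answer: 18438/13 ≈ 1418.3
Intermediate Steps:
y(b, D) = -33 - D/13 (y(b, D) = -33*1 + D*(-1/13) = -33 - D/13)
c + y(-57, -69) = 1446 + (-33 - 1/13*(-69)) = 1446 + (-33 + 69/13) = 1446 - 360/13 = 18438/13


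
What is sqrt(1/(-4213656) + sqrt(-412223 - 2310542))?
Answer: sqrt(-117046 + 493191580176*I*sqrt(2722765))/702276 ≈ 28.724 + 28.724*I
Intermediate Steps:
sqrt(1/(-4213656) + sqrt(-412223 - 2310542)) = sqrt(-1/4213656 + sqrt(-2722765)) = sqrt(-1/4213656 + I*sqrt(2722765))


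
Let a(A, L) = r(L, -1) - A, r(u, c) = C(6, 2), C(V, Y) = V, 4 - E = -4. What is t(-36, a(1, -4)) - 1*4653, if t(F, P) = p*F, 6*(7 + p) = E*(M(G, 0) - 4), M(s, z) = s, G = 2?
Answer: -4305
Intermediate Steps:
E = 8 (E = 4 - 1*(-4) = 4 + 4 = 8)
r(u, c) = 6
p = -29/3 (p = -7 + (8*(2 - 4))/6 = -7 + (8*(-2))/6 = -7 + (⅙)*(-16) = -7 - 8/3 = -29/3 ≈ -9.6667)
a(A, L) = 6 - A
t(F, P) = -29*F/3
t(-36, a(1, -4)) - 1*4653 = -29/3*(-36) - 1*4653 = 348 - 4653 = -4305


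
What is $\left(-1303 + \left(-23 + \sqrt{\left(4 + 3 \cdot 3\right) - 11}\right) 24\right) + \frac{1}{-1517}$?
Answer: $- \frac{2814036}{1517} + 24 \sqrt{2} \approx -1821.1$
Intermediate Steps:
$\left(-1303 + \left(-23 + \sqrt{\left(4 + 3 \cdot 3\right) - 11}\right) 24\right) + \frac{1}{-1517} = \left(-1303 + \left(-23 + \sqrt{\left(4 + 9\right) - 11}\right) 24\right) - \frac{1}{1517} = \left(-1303 + \left(-23 + \sqrt{13 - 11}\right) 24\right) - \frac{1}{1517} = \left(-1303 + \left(-23 + \sqrt{2}\right) 24\right) - \frac{1}{1517} = \left(-1303 - \left(552 - 24 \sqrt{2}\right)\right) - \frac{1}{1517} = \left(-1855 + 24 \sqrt{2}\right) - \frac{1}{1517} = - \frac{2814036}{1517} + 24 \sqrt{2}$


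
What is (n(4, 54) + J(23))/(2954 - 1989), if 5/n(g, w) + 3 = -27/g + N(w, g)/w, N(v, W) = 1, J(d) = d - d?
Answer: -108/202843 ≈ -0.00053243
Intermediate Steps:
J(d) = 0
n(g, w) = 5/(-3 + 1/w - 27/g) (n(g, w) = 5/(-3 + (-27/g + 1/w)) = 5/(-3 + (1/w - 27/g)) = 5/(-3 + 1/w - 27/g))
(n(4, 54) + J(23))/(2954 - 1989) = (-5*4*54/(-1*4 + 27*54 + 3*4*54) + 0)/(2954 - 1989) = (-5*4*54/(-4 + 1458 + 648) + 0)/965 = (-5*4*54/2102 + 0)*(1/965) = (-5*4*54*1/2102 + 0)*(1/965) = (-540/1051 + 0)*(1/965) = -540/1051*1/965 = -108/202843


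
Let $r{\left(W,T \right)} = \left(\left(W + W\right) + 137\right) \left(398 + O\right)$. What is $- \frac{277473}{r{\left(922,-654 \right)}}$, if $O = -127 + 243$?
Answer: $- \frac{39639}{145462} \approx -0.2725$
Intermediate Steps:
$O = 116$
$r{\left(W,T \right)} = 70418 + 1028 W$ ($r{\left(W,T \right)} = \left(\left(W + W\right) + 137\right) \left(398 + 116\right) = \left(2 W + 137\right) 514 = \left(137 + 2 W\right) 514 = 70418 + 1028 W$)
$- \frac{277473}{r{\left(922,-654 \right)}} = - \frac{277473}{70418 + 1028 \cdot 922} = - \frac{277473}{70418 + 947816} = - \frac{277473}{1018234} = \left(-277473\right) \frac{1}{1018234} = - \frac{39639}{145462}$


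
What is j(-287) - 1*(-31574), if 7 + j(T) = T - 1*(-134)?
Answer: 31414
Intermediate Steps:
j(T) = 127 + T (j(T) = -7 + (T - 1*(-134)) = -7 + (T + 134) = -7 + (134 + T) = 127 + T)
j(-287) - 1*(-31574) = (127 - 287) - 1*(-31574) = -160 + 31574 = 31414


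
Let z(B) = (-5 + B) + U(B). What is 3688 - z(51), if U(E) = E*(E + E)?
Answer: -1560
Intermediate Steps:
U(E) = 2*E² (U(E) = E*(2*E) = 2*E²)
z(B) = -5 + B + 2*B² (z(B) = (-5 + B) + 2*B² = -5 + B + 2*B²)
3688 - z(51) = 3688 - (-5 + 51 + 2*51²) = 3688 - (-5 + 51 + 2*2601) = 3688 - (-5 + 51 + 5202) = 3688 - 1*5248 = 3688 - 5248 = -1560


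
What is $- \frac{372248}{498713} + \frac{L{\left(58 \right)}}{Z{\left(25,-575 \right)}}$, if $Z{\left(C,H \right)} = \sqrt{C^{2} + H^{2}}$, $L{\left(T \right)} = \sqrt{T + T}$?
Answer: $- \frac{372248}{498713} + \frac{\sqrt{15370}}{6625} \approx -0.7277$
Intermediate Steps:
$L{\left(T \right)} = \sqrt{2} \sqrt{T}$ ($L{\left(T \right)} = \sqrt{2 T} = \sqrt{2} \sqrt{T}$)
$- \frac{372248}{498713} + \frac{L{\left(58 \right)}}{Z{\left(25,-575 \right)}} = - \frac{372248}{498713} + \frac{\sqrt{2} \sqrt{58}}{\sqrt{25^{2} + \left(-575\right)^{2}}} = \left(-372248\right) \frac{1}{498713} + \frac{2 \sqrt{29}}{\sqrt{625 + 330625}} = - \frac{372248}{498713} + \frac{2 \sqrt{29}}{\sqrt{331250}} = - \frac{372248}{498713} + \frac{2 \sqrt{29}}{25 \sqrt{530}} = - \frac{372248}{498713} + 2 \sqrt{29} \frac{\sqrt{530}}{13250} = - \frac{372248}{498713} + \frac{\sqrt{15370}}{6625}$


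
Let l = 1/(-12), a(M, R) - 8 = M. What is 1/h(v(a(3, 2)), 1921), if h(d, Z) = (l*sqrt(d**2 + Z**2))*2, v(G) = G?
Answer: -3*sqrt(3690362)/1845181 ≈ -0.0031233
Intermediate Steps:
a(M, R) = 8 + M
l = -1/12 ≈ -0.083333
h(d, Z) = -sqrt(Z**2 + d**2)/6 (h(d, Z) = -sqrt(d**2 + Z**2)/12*2 = -sqrt(Z**2 + d**2)/12*2 = -sqrt(Z**2 + d**2)/6)
1/h(v(a(3, 2)), 1921) = 1/(-sqrt(1921**2 + (8 + 3)**2)/6) = 1/(-sqrt(3690241 + 11**2)/6) = 1/(-sqrt(3690241 + 121)/6) = 1/(-sqrt(3690362)/6) = -3*sqrt(3690362)/1845181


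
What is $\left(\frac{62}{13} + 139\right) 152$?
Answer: $\frac{284088}{13} \approx 21853.0$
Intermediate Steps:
$\left(\frac{62}{13} + 139\right) 152 = \frac{1869}{13} \cdot 152 = \frac{284088}{13}$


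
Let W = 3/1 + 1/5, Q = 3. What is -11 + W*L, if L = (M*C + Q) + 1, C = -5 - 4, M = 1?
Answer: -27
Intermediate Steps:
C = -9
W = 16/5 (W = 3*1 + 1*(⅕) = 3 + ⅕ = 16/5 ≈ 3.2000)
L = -5 (L = (1*(-9) + 3) + 1 = (-9 + 3) + 1 = -6 + 1 = -5)
-11 + W*L = -11 + (16/5)*(-5) = -11 - 16 = -27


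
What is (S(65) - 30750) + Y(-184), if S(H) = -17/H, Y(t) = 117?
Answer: -1991162/65 ≈ -30633.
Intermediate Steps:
(S(65) - 30750) + Y(-184) = (-17/65 - 30750) + 117 = -1998767/65 + 117 = -1991162/65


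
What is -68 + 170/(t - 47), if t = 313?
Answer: -8959/133 ≈ -67.361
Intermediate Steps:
-68 + 170/(t - 47) = -68 + 170/(313 - 47) = -68 + 170/266 = -68 + 170*(1/266) = -68 + 85/133 = -8959/133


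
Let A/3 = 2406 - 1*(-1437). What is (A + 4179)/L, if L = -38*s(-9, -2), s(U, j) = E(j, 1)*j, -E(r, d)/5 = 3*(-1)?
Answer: 1309/95 ≈ 13.779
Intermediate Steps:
A = 11529 (A = 3*(2406 - 1*(-1437)) = 3*(2406 + 1437) = 3*3843 = 11529)
E(r, d) = 15 (E(r, d) = -15*(-1) = -5*(-3) = 15)
s(U, j) = 15*j
L = 1140 (L = -570*(-2) = -38*(-30) = 1140)
(A + 4179)/L = (11529 + 4179)/1140 = 15708*(1/1140) = 1309/95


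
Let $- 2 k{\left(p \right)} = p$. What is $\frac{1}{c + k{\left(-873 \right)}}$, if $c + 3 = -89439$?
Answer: $- \frac{2}{178011} \approx -1.1235 \cdot 10^{-5}$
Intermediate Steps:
$c = -89442$ ($c = -3 - 89439 = -89442$)
$k{\left(p \right)} = - \frac{p}{2}$
$\frac{1}{c + k{\left(-873 \right)}} = \frac{1}{-89442 - - \frac{873}{2}} = \frac{1}{-89442 + \frac{873}{2}} = \frac{1}{- \frac{178011}{2}} = - \frac{2}{178011}$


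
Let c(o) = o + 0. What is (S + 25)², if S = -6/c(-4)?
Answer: 2809/4 ≈ 702.25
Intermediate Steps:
c(o) = o
S = 3/2 (S = -6/(-4) = -6*(-¼) = 3/2 ≈ 1.5000)
(S + 25)² = (3/2 + 25)² = (53/2)² = 2809/4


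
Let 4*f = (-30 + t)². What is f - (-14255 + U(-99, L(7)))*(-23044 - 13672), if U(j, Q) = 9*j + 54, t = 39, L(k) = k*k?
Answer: -2216471407/4 ≈ -5.5412e+8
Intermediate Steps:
L(k) = k²
U(j, Q) = 54 + 9*j
f = 81/4 (f = (-30 + 39)²/4 = (¼)*9² = (¼)*81 = 81/4 ≈ 20.250)
f - (-14255 + U(-99, L(7)))*(-23044 - 13672) = 81/4 - (-14255 + (54 + 9*(-99)))*(-23044 - 13672) = 81/4 - (-14255 + (54 - 891))*(-36716) = 81/4 - (-14255 - 837)*(-36716) = 81/4 - (-15092)*(-36716) = 81/4 - 1*554117872 = 81/4 - 554117872 = -2216471407/4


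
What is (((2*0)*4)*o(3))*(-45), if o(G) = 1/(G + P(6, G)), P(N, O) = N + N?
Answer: 0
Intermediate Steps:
P(N, O) = 2*N
o(G) = 1/(12 + G) (o(G) = 1/(G + 2*6) = 1/(G + 12) = 1/(12 + G))
(((2*0)*4)*o(3))*(-45) = (((2*0)*4)/(12 + 3))*(-45) = ((0*4)/15)*(-45) = (0*(1/15))*(-45) = 0*(-45) = 0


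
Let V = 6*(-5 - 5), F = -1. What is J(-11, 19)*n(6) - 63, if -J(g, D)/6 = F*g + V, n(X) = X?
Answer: 1701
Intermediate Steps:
V = -60 (V = 6*(-10) = -60)
J(g, D) = 360 + 6*g (J(g, D) = -6*(-g - 60) = -6*(-60 - g) = 360 + 6*g)
J(-11, 19)*n(6) - 63 = (360 + 6*(-11))*6 - 63 = (360 - 66)*6 - 63 = 294*6 - 63 = 1764 - 63 = 1701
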